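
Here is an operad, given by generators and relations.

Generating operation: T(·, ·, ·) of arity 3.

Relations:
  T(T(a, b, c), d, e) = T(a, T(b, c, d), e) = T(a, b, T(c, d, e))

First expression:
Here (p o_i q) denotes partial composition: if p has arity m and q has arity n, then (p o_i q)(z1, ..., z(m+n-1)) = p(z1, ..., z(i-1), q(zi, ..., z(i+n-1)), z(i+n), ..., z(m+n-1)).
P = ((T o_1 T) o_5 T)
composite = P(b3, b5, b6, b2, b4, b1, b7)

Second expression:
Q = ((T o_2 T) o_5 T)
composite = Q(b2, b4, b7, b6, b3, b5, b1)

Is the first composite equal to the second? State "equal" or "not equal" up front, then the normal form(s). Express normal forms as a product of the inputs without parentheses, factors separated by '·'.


not equal; the first gives b3 · b5 · b6 · b2 · b4 · b1 · b7 and the second b2 · b4 · b7 · b6 · b3 · b5 · b1

Normal form of the first expression: b3 · b5 · b6 · b2 · b4 · b1 · b7
Normal form of the second expression: b2 · b4 · b7 · b6 · b3 · b5 · b1
The forms do not match — not equal.


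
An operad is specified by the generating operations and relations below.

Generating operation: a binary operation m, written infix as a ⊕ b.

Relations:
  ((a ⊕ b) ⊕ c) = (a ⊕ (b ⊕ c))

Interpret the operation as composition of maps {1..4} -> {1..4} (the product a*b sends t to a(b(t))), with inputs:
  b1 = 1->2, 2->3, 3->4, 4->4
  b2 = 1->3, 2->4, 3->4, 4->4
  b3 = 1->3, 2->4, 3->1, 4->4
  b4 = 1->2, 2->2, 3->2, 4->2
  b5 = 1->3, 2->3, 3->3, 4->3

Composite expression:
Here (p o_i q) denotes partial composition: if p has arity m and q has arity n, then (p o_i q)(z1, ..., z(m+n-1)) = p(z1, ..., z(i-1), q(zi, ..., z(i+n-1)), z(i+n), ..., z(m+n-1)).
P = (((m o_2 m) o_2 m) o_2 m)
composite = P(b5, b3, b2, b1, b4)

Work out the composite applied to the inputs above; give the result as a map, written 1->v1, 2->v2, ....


1->3, 2->3, 3->3, 4->3

(b3 ⊕ b2) = 1->1, 2->4, 3->4, 4->4
((b3 ⊕ b2) ⊕ b1) = 1->4, 2->4, 3->4, 4->4
(((b3 ⊕ b2) ⊕ b1) ⊕ b4) = 1->4, 2->4, 3->4, 4->4
(b5 ⊕ (((b3 ⊕ b2) ⊕ b1) ⊕ b4)) = 1->3, 2->3, 3->3, 4->3


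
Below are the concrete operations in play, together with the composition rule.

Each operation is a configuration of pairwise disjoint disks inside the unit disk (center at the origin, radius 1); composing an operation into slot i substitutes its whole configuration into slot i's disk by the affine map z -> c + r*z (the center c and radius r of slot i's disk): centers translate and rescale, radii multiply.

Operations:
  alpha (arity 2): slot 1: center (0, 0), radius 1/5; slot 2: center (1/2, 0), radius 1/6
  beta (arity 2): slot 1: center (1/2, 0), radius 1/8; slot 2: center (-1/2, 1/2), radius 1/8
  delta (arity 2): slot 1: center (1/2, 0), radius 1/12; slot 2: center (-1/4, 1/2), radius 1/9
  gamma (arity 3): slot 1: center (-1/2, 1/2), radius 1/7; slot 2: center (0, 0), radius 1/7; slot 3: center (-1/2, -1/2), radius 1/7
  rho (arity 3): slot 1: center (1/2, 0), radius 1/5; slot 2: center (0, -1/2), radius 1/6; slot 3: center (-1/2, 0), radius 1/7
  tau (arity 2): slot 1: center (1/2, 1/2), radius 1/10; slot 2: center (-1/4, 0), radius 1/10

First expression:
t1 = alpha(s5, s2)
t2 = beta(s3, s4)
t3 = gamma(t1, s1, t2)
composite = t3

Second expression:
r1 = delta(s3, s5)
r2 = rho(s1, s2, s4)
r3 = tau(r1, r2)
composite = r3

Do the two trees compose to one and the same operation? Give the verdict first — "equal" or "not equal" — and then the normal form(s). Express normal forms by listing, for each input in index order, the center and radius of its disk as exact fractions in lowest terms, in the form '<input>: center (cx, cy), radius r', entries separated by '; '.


not equal: they reduce to s1: center (0, 0), radius 1/7; s2: center (-3/7, 1/2), radius 1/42; s3: center (-3/7, -1/2), radius 1/56; s4: center (-4/7, -3/7), radius 1/56; s5: center (-1/2, 1/2), radius 1/35 and s1: center (-1/5, 0), radius 1/50; s2: center (-1/4, -1/20), radius 1/60; s3: center (11/20, 1/2), radius 1/120; s4: center (-3/10, 0), radius 1/70; s5: center (19/40, 11/20), radius 1/90

The first expression reduces to s1: center (0, 0), radius 1/7; s2: center (-3/7, 1/2), radius 1/42; s3: center (-3/7, -1/2), radius 1/56; s4: center (-4/7, -3/7), radius 1/56; s5: center (-1/2, 1/2), radius 1/35
The second expression reduces to s1: center (-1/5, 0), radius 1/50; s2: center (-1/4, -1/20), radius 1/60; s3: center (11/20, 1/2), radius 1/120; s4: center (-3/10, 0), radius 1/70; s5: center (19/40, 11/20), radius 1/90
The normal forms differ: not equal.


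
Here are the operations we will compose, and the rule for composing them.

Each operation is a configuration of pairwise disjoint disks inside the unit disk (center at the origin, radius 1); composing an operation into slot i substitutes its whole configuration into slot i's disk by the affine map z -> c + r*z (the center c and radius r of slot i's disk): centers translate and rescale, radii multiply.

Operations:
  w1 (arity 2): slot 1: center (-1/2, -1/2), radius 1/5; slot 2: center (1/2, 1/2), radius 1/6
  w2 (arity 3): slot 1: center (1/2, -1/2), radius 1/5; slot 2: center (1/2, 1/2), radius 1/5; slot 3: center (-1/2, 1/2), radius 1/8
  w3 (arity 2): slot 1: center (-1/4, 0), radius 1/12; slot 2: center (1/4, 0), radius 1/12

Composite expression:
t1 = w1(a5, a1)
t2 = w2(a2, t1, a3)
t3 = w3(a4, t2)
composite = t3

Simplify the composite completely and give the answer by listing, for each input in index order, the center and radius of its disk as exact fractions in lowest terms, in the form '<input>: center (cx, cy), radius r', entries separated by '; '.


a1: center (3/10, 1/20), radius 1/360; a2: center (7/24, -1/24), radius 1/60; a3: center (5/24, 1/24), radius 1/96; a4: center (-1/4, 0), radius 1/12; a5: center (17/60, 1/30), radius 1/300


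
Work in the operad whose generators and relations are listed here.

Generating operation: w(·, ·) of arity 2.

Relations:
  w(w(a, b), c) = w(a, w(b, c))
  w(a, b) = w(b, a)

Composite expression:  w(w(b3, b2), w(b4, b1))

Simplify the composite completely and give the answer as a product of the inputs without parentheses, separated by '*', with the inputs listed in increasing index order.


b1 * b2 * b3 * b4

Key point: w commutes, so take the b-inputs in any fixed order.
w(b3, b2) flattens to b3 * b2
w(b4, b1) flattens to b4 * b1
w(w(b3, b2), w(b4, b1)) flattens to b3 * b2 * b4 * b1
commutativity sorts the factors: b1 * b2 * b3 * b4


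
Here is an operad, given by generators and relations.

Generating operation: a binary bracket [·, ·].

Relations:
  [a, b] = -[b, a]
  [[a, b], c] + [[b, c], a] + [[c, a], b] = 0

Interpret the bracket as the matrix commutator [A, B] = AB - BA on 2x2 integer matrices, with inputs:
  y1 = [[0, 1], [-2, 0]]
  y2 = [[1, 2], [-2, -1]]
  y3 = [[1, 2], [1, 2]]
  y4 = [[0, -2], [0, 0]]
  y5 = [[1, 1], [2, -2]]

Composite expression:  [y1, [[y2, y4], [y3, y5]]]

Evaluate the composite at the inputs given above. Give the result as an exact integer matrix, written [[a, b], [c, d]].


[y2, y4] = [[-4, -4], [0, 4]]
[y3, y5] = [[3, -7], [5, -3]]
[[y2, y4], [y3, y5]] = [[-20, 80], [40, 20]]
[y1, [[y2, y4], [y3, y5]]] = [[200, 40], [80, -200]]

[[200, 40], [80, -200]]


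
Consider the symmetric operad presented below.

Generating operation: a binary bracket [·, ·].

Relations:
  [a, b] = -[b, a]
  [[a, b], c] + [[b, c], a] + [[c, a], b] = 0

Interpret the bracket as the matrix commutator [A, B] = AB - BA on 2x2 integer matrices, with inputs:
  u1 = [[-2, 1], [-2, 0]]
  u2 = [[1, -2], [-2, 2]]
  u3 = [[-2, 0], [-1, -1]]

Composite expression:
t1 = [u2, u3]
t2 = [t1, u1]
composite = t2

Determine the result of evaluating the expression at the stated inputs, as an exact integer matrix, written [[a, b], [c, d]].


[[3, 0], [6, -3]]

[u2, u3] = [[2, -2], [1, -2]]
[[u2, u3], u1] = [[3, 0], [6, -3]]


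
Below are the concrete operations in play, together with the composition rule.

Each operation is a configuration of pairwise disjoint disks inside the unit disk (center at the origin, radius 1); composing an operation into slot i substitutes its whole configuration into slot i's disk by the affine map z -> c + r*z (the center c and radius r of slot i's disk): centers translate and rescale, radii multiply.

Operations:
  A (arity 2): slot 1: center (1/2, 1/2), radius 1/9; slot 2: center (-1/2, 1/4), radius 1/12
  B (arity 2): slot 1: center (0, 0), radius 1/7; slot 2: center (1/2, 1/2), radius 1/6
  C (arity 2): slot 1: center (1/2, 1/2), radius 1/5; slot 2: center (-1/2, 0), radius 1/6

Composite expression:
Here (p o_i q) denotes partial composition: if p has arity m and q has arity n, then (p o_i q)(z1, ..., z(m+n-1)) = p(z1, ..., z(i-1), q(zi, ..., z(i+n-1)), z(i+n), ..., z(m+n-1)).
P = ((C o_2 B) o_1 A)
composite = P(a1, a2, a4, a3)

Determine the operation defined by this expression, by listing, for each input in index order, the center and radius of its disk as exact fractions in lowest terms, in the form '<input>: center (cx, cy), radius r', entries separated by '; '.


Affine substitution under C: radii multiply and a-centers shift.
tracing a1 down its 2-map path: center (3/5, 3/5), radius 1/45
tracing a2 down its 2-map path: center (2/5, 11/20), radius 1/60
tracing a4 down its 2-map path: center (-1/2, 0), radius 1/42
tracing a3 down its 2-map path: center (-5/12, 1/12), radius 1/36

a1: center (3/5, 3/5), radius 1/45; a2: center (2/5, 11/20), radius 1/60; a3: center (-5/12, 1/12), radius 1/36; a4: center (-1/2, 0), radius 1/42


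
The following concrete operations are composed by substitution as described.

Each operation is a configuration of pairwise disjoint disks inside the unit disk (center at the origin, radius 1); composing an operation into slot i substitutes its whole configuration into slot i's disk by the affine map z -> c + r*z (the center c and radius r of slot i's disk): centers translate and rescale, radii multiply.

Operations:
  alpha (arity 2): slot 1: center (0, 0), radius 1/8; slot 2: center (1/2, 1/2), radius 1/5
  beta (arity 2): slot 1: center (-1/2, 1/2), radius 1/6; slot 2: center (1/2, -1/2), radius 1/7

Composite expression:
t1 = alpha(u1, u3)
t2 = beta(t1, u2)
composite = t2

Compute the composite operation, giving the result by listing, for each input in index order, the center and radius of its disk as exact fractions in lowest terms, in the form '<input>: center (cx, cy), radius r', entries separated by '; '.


u1: center (-1/2, 1/2), radius 1/48; u2: center (1/2, -1/2), radius 1/7; u3: center (-5/12, 7/12), radius 1/30

Nesting under beta composes maps z -> c + r*z down each u-path.
u1 passes through 2 substitutions, ending at center (-1/2, 1/2), radius 1/48
u3 passes through 2 substitutions, ending at center (-5/12, 7/12), radius 1/30
u2 passes through 1 substitution, ending at center (1/2, -1/2), radius 1/7


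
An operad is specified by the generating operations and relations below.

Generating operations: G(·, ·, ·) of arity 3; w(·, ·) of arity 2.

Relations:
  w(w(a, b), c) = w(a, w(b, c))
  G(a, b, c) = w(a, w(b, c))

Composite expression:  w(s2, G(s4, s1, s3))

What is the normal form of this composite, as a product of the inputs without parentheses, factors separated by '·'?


s2 · s4 · s1 · s3

Key point: w is associative — brackets drop, the s-order remains.
G(s4, s1, s3) spells out as s4 · s1 · s3
w(s2, G(s4, s1, s3)) spells out as s2 · s4 · s1 · s3


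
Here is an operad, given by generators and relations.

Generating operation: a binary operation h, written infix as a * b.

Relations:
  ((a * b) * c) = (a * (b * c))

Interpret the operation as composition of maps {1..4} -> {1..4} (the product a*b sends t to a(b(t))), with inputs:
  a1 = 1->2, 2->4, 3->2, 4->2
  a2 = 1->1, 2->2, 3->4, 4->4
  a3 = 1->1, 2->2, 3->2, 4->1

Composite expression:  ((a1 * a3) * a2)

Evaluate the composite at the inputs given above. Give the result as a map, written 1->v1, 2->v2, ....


(a1 * a3) = 1->2, 2->4, 3->4, 4->2
((a1 * a3) * a2) = 1->2, 2->4, 3->2, 4->2

1->2, 2->4, 3->2, 4->2


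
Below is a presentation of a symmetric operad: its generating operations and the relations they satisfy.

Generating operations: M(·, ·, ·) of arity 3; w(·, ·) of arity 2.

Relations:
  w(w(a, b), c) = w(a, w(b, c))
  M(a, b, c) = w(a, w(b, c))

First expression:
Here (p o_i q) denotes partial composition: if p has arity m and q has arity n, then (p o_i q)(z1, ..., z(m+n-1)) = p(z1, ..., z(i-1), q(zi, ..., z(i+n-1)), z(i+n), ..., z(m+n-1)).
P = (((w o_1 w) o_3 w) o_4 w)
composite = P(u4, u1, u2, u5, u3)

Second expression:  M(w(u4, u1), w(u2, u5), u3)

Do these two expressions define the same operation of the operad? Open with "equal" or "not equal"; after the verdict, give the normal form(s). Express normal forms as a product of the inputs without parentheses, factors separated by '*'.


equal: each reduces to u4 * u1 * u2 * u5 * u3


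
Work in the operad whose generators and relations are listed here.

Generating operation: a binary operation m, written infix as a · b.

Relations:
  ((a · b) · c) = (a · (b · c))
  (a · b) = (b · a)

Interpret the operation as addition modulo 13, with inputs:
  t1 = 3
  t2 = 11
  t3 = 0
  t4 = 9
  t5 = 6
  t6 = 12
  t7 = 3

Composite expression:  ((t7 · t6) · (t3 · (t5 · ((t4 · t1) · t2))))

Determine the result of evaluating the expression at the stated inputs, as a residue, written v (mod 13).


(t7 · t6) = 2
(t4 · t1) = 12
((t4 · t1) · t2) = 10
(t5 · ((t4 · t1) · t2)) = 3
(t3 · (t5 · ((t4 · t1) · t2))) = 3
((t7 · t6) · (t3 · (t5 · ((t4 · t1) · t2)))) = 5

5 (mod 13)


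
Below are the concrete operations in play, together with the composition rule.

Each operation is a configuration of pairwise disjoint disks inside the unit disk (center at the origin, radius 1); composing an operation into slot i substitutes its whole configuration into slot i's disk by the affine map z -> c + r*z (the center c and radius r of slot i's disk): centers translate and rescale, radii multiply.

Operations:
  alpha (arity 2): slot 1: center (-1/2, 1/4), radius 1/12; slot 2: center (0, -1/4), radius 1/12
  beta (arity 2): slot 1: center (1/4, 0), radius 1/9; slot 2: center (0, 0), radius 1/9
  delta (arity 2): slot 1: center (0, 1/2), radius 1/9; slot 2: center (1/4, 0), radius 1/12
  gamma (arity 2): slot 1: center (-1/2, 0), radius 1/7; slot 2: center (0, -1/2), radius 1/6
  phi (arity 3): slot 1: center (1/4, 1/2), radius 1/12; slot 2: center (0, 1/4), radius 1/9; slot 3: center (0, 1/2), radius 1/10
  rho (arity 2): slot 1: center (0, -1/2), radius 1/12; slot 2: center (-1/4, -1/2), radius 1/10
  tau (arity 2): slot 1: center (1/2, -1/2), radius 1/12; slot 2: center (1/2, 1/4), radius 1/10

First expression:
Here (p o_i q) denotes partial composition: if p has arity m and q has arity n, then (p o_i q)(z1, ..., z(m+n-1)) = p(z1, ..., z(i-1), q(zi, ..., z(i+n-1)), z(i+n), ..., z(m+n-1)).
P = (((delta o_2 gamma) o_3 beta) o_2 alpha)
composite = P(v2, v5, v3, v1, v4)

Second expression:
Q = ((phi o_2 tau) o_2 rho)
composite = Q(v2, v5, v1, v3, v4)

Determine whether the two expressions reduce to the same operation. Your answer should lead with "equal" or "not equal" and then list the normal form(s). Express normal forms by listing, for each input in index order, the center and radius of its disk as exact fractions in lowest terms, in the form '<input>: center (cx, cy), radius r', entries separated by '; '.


not equal: they reduce to v1: center (73/288, -1/24), radius 1/648; v2: center (0, 1/2), radius 1/9; v3: center (5/24, -1/336), radius 1/1008; v4: center (1/4, -1/24), radius 1/648; v5: center (17/84, 1/336), radius 1/1008 and v1: center (23/432, 41/216), radius 1/1080; v2: center (1/4, 1/2), radius 1/12; v3: center (1/18, 5/18), radius 1/90; v4: center (0, 1/2), radius 1/10; v5: center (1/18, 41/216), radius 1/1296


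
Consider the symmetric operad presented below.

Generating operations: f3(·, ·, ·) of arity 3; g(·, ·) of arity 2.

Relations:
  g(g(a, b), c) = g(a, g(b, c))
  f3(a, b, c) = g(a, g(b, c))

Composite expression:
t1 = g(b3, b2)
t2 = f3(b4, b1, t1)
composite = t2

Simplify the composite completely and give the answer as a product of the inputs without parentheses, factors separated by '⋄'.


b4 ⋄ b1 ⋄ b3 ⋄ b2

Every regrouping of f3 is equal, so read the b-inputs in written order.
g(b3, b2) collapses to b3 ⋄ b2
f3(b4, b1, g(b3, b2)) collapses to b4 ⋄ b1 ⋄ b3 ⋄ b2


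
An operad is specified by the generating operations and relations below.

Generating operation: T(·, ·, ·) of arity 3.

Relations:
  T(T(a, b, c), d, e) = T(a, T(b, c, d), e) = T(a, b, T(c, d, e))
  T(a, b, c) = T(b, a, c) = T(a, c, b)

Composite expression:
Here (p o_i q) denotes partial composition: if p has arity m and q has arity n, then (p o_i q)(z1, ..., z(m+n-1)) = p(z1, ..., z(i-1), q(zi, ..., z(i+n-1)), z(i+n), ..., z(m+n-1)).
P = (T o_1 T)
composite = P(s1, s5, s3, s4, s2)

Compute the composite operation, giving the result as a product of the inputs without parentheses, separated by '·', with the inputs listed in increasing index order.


s1 · s2 · s3 · s4 · s5

Both nesting and order wash out for T; what remains is which s's occur.
T(s1, s5, s3) collapses to s1 · s5 · s3
T(T(s1, s5, s3), s4, s2) collapses to s1 · s5 · s3 · s4 · s2
commutativity sorts the factors: s1 · s2 · s3 · s4 · s5


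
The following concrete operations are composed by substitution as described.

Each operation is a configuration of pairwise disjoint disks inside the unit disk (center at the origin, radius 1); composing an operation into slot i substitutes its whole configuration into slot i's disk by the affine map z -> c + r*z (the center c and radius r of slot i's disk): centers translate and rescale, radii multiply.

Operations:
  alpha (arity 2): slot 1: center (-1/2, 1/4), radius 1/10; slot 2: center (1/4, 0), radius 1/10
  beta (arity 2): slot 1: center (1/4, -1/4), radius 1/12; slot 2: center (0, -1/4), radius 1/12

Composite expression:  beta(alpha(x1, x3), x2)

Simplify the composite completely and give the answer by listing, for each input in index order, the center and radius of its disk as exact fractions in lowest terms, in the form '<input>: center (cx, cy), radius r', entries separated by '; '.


x1: center (5/24, -11/48), radius 1/120; x2: center (0, -1/4), radius 1/12; x3: center (13/48, -1/4), radius 1/120

Below beta, radii multiply path by path; the x-disk centers shift.
x1 passes through 2 substitutions, ending at center (5/24, -11/48), radius 1/120
x3 passes through 2 substitutions, ending at center (13/48, -1/4), radius 1/120
x2 passes through 1 substitution, ending at center (0, -1/4), radius 1/12


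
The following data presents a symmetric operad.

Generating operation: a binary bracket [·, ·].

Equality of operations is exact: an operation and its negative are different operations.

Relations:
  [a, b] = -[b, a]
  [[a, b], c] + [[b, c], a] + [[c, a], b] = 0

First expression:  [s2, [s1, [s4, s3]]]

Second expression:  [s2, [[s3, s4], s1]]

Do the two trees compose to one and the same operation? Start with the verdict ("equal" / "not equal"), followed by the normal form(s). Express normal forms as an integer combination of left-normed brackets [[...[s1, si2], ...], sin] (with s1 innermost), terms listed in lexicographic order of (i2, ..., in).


equal; the common form is [[[s1, s3], s4], s2] - [[[s1, s4], s3], s2]

Reducing the first expression gives [[[s1, s3], s4], s2] - [[[s1, s4], s3], s2]
Reducing the second expression gives [[[s1, s3], s4], s2] - [[[s1, s4], s3], s2]
Identical normal forms: equal.


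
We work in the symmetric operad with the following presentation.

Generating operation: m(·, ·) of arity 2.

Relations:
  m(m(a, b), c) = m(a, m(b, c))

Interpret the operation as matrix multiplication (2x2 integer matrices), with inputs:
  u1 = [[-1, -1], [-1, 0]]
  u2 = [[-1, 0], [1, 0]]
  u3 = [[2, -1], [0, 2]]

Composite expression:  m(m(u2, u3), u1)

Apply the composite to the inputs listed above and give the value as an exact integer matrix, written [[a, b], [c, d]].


m(u2, u3) = [[-2, 1], [2, -1]]
m(m(u2, u3), u1) = [[1, 2], [-1, -2]]

[[1, 2], [-1, -2]]


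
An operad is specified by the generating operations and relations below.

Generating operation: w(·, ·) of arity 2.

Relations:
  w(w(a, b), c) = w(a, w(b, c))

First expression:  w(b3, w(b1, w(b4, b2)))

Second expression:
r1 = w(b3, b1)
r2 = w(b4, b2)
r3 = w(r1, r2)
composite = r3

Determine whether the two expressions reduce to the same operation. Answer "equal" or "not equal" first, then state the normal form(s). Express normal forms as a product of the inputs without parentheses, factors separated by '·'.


Reducing the first expression gives b3 · b1 · b4 · b2
Reducing the second expression gives b3 · b1 · b4 · b2
One common form — equal.

equal; both compose to b3 · b1 · b4 · b2


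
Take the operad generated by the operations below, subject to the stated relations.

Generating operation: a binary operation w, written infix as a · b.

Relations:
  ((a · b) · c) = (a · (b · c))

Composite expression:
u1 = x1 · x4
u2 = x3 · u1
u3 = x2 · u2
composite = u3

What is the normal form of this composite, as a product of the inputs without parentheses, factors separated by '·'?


x2 · x3 · x1 · x4

All parenthesizations of w agree; list the x-inputs left to right.
(x1 · x4) flattens to x1 · x4
(x3 · (x1 · x4)) flattens to x3 · x1 · x4
(x2 · (x3 · (x1 · x4))) flattens to x2 · x3 · x1 · x4


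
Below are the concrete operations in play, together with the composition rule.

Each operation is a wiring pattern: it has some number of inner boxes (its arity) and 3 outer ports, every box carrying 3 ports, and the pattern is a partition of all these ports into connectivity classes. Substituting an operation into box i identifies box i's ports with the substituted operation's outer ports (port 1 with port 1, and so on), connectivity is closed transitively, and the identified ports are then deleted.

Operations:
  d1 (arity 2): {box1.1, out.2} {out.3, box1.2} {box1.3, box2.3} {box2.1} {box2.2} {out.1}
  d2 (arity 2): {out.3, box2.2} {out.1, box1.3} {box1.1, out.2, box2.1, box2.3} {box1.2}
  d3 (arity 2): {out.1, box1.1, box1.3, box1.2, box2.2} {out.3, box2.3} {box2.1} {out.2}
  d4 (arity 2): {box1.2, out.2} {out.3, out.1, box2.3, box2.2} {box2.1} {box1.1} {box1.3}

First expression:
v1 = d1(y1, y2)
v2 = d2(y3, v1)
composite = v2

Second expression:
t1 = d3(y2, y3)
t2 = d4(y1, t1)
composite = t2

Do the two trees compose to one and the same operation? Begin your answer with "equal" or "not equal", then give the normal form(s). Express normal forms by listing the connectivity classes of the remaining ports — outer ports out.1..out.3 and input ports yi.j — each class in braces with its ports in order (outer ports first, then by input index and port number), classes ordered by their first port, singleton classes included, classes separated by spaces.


not equal: they reduce to {out.1, y3.3} {out.2, y1.2, y3.1} {out.3, y1.1} {y1.3, y2.3} {y2.1} {y2.2} {y3.2} and {out.1, out.3, y3.3} {out.2, y1.2} {y1.1} {y1.3} {y2.1, y2.2, y2.3, y3.2} {y3.1}

Reducing the first expression gives {out.1, y3.3} {out.2, y1.2, y3.1} {out.3, y1.1} {y1.3, y2.3} {y2.1} {y2.2} {y3.2}
Reducing the second expression gives {out.1, out.3, y3.3} {out.2, y1.2} {y1.1} {y1.3} {y2.1, y2.2, y2.3, y3.2} {y3.1}
The forms do not match — not equal.


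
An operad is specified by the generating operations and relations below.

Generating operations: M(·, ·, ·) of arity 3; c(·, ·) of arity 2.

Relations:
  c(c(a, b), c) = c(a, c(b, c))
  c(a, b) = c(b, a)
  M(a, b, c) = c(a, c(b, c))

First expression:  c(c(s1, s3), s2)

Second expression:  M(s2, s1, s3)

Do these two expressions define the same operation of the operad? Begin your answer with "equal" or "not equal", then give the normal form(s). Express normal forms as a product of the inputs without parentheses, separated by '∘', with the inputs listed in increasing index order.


equal: each reduces to s1 ∘ s2 ∘ s3

Reducing the first expression gives s1 ∘ s2 ∘ s3
Reducing the second expression gives s1 ∘ s2 ∘ s3
The normal forms match — equal.


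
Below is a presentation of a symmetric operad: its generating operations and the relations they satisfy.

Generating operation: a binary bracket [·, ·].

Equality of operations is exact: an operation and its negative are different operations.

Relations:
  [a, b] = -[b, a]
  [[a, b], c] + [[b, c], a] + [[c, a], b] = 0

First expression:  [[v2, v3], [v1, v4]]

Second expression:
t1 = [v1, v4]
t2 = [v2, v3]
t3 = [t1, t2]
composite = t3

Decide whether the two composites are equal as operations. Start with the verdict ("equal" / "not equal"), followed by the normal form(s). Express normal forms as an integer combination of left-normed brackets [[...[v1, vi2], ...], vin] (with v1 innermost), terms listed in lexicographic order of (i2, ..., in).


not equal — first -[[[v1, v4], v2], v3] + [[[v1, v4], v3], v2], second [[[v1, v4], v2], v3] - [[[v1, v4], v3], v2]

In normal form, the first expression is -[[[v1, v4], v2], v3] + [[[v1, v4], v3], v2]
In normal form, the second expression is [[[v1, v4], v2], v3] - [[[v1, v4], v3], v2]
Distinct normal forms: not equal.


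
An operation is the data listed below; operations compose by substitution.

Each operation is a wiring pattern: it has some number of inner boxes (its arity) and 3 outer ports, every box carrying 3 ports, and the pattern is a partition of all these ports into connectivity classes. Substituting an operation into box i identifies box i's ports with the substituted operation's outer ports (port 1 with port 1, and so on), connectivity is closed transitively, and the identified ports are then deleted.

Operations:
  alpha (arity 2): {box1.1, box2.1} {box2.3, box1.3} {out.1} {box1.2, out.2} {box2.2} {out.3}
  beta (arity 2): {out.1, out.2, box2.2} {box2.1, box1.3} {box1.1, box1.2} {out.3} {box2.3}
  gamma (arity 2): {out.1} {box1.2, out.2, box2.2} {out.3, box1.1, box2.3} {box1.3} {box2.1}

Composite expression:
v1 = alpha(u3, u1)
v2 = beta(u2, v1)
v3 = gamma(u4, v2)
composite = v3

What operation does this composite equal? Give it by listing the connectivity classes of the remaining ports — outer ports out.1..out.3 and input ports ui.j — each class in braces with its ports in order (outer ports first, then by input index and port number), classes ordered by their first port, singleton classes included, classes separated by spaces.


{out.1} {out.2, u3.2, u4.2} {out.3, u4.1} {u1.1, u3.1} {u1.2} {u1.3, u3.3} {u2.1, u2.2} {u2.3} {u4.3}

Connectivity passes through glued gamma-boundaries; trace each wire chain.
composing alpha on (u3, u1), with out.j its own outer ports: {out.1} {out.2, u3.2} {out.3} {u1.1, u3.1} {u1.2} {u1.3, u3.3}
composing beta on (u2, u3, u1), with out.j its own outer ports: {out.1, out.2, u3.2} {out.3} {u1.1, u3.1} {u1.2} {u1.3, u3.3} {u2.1, u2.2} {u2.3}
composing gamma on (u4, u2, u3, u1), with out.j its own outer ports: {out.1} {out.2, u3.2, u4.2} {out.3, u4.1} {u1.1, u3.1} {u1.2} {u1.3, u3.3} {u2.1, u2.2} {u2.3} {u4.3}


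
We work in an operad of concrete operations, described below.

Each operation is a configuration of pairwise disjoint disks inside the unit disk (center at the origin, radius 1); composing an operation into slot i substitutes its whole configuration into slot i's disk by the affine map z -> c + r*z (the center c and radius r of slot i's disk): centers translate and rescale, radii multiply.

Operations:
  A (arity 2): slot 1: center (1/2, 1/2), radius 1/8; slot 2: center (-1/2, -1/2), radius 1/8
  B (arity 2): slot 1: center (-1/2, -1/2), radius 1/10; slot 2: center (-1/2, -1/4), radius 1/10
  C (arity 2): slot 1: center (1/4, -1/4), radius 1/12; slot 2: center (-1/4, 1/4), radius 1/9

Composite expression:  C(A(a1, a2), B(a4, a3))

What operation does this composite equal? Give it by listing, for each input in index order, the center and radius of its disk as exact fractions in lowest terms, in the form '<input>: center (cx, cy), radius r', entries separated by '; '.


Only the slot chain above each a matters under C; compose those maps.
input a1: applying the 2 nested substitutions gives center (7/24, -5/24), radius 1/96
input a2: applying the 2 nested substitutions gives center (5/24, -7/24), radius 1/96
input a4: applying the 2 nested substitutions gives center (-11/36, 7/36), radius 1/90
input a3: applying the 2 nested substitutions gives center (-11/36, 2/9), radius 1/90

a1: center (7/24, -5/24), radius 1/96; a2: center (5/24, -7/24), radius 1/96; a3: center (-11/36, 2/9), radius 1/90; a4: center (-11/36, 7/36), radius 1/90


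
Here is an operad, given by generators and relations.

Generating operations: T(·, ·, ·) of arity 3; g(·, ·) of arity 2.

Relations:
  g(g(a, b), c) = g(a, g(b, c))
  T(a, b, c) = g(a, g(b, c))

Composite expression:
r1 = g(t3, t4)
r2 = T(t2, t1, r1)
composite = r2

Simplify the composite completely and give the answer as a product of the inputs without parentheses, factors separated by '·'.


Associativity of T dissolves the nesting; only the t-input order survives.
g(t3, t4) linearizes to t3 · t4
T(t2, t1, g(t3, t4)) linearizes to t2 · t1 · t3 · t4

t2 · t1 · t3 · t4


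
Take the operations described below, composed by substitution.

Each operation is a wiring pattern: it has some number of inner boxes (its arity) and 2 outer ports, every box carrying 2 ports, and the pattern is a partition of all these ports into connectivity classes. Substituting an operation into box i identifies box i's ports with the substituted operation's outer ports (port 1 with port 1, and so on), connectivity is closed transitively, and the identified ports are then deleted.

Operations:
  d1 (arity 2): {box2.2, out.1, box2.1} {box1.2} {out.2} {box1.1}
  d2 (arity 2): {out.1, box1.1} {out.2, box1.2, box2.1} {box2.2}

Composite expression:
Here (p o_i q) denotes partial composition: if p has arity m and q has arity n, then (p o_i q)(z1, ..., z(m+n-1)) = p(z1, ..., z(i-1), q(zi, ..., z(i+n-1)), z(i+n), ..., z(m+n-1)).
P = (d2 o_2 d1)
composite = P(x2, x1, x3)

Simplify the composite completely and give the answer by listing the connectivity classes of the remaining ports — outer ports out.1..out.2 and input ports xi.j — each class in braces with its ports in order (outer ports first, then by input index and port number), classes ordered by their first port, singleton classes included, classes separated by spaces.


{out.1, x2.1} {out.2, x2.2, x3.1, x3.2} {x1.1} {x1.2}

Treat the ports identified at d2 as solder joints: merge, then drop.
after d1, the pattern on (x1, x3) reads {out.1, x3.1, x3.2} {out.2} {x1.1} {x1.2} (out.j = its outer ports)
after d2, the pattern on (x2, x1, x3) reads {out.1, x2.1} {out.2, x2.2, x3.1, x3.2} {x1.1} {x1.2} (out.j = its outer ports)


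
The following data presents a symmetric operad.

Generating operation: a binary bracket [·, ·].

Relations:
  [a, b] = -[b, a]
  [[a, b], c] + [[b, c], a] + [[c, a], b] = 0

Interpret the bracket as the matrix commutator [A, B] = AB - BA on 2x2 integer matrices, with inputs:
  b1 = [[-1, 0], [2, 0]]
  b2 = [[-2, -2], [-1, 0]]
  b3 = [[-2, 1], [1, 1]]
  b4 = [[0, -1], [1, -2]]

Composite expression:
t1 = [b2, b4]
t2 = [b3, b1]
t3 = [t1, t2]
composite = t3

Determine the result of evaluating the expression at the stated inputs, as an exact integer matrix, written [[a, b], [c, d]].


[[30, -30], [30, -30]]


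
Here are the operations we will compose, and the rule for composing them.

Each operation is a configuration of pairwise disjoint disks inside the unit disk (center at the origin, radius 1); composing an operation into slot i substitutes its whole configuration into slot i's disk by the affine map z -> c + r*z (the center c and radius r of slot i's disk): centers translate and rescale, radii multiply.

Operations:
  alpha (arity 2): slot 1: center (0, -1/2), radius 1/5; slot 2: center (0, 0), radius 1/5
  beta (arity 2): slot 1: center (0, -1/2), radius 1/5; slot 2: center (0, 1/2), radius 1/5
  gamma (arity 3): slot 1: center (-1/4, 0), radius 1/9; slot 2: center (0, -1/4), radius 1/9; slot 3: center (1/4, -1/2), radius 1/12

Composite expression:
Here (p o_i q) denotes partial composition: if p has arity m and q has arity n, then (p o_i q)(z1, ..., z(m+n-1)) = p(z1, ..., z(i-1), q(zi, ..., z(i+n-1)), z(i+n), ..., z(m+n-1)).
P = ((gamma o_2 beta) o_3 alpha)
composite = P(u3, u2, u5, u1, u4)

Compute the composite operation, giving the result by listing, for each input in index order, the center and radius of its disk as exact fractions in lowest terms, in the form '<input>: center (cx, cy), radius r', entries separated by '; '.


u1: center (0, -7/36), radius 1/225; u2: center (0, -11/36), radius 1/45; u3: center (-1/4, 0), radius 1/9; u4: center (1/4, -1/2), radius 1/12; u5: center (0, -37/180), radius 1/225


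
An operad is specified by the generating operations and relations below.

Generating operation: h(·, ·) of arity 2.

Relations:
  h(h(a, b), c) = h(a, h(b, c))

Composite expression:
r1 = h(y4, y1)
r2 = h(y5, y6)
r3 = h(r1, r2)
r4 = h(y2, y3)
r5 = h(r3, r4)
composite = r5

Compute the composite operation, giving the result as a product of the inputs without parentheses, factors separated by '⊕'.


y4 ⊕ y1 ⊕ y5 ⊕ y6 ⊕ y2 ⊕ y3


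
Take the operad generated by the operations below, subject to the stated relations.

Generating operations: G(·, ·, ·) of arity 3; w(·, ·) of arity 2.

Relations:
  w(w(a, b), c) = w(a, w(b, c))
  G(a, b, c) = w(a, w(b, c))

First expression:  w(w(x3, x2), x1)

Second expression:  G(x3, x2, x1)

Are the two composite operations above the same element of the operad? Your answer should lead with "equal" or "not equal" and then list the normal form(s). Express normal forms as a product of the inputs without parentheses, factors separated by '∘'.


equal — both sides give x3 ∘ x2 ∘ x1

Reducing the first expression gives x3 ∘ x2 ∘ x1
Reducing the second expression gives x3 ∘ x2 ∘ x1
Same normal form: equal.


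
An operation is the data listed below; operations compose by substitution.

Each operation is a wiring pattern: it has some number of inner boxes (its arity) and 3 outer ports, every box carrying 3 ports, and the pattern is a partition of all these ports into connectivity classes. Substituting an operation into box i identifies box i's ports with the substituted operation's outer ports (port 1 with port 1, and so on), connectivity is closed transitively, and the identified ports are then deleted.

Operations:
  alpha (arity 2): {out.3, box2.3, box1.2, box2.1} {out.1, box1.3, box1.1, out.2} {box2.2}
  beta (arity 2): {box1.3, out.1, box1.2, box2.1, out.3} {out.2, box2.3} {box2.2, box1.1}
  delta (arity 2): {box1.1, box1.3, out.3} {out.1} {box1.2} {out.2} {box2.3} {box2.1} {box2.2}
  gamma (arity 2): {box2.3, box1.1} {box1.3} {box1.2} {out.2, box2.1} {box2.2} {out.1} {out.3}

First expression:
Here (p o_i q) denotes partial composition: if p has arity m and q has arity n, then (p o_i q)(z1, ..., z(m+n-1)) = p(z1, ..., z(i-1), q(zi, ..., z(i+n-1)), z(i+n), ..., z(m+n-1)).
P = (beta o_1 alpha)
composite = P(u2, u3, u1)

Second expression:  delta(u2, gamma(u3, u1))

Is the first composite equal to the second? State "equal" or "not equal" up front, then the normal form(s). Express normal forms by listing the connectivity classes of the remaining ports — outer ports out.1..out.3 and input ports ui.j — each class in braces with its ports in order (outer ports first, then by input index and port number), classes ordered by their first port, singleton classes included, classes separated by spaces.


In normal form, the first expression is {out.1, out.3, u1.1, u1.2, u2.1, u2.2, u2.3, u3.1, u3.3} {out.2, u1.3} {u3.2}
In normal form, the second expression is {out.1} {out.2} {out.3, u2.1, u2.3} {u1.1} {u1.2} {u1.3, u3.1} {u2.2} {u3.2} {u3.3}
They disagree, so not equal.

not equal; first: {out.1, out.3, u1.1, u1.2, u2.1, u2.2, u2.3, u3.1, u3.3} {out.2, u1.3} {u3.2}; second: {out.1} {out.2} {out.3, u2.1, u2.3} {u1.1} {u1.2} {u1.3, u3.1} {u2.2} {u3.2} {u3.3}


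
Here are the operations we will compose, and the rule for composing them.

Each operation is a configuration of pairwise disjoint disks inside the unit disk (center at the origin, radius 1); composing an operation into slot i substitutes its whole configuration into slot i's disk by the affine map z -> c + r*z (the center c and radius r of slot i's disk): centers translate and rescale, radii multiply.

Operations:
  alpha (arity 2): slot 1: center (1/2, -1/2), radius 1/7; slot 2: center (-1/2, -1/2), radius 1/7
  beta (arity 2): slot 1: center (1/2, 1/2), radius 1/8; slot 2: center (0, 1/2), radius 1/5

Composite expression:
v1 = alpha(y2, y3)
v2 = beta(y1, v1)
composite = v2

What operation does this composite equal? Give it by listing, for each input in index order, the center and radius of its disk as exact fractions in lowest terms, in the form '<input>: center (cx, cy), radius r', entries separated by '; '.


y1: center (1/2, 1/2), radius 1/8; y2: center (1/10, 2/5), radius 1/35; y3: center (-1/10, 2/5), radius 1/35

Only the slot chain above each y matters under beta; compose those maps.
tracing y1 down its 1-map path: center (1/2, 1/2), radius 1/8
tracing y2 down its 2-map path: center (1/10, 2/5), radius 1/35
tracing y3 down its 2-map path: center (-1/10, 2/5), radius 1/35


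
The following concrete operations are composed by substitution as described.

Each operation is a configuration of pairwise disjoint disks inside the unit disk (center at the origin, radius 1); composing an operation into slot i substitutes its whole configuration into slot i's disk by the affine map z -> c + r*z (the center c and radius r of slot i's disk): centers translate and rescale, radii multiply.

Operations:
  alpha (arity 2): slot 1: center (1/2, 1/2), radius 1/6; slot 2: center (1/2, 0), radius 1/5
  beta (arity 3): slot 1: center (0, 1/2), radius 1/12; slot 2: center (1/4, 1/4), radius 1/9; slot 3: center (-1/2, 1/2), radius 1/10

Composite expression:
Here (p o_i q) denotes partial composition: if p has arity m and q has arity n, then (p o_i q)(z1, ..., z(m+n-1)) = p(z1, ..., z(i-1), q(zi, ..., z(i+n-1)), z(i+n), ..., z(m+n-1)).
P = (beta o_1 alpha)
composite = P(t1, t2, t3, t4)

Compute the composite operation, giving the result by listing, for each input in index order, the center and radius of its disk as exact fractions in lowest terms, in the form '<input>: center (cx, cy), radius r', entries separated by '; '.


t1: center (1/24, 13/24), radius 1/72; t2: center (1/24, 1/2), radius 1/60; t3: center (1/4, 1/4), radius 1/9; t4: center (-1/2, 1/2), radius 1/10

Affine substitution under beta: radii multiply and t-centers shift.
for t1, the 2-step affine chain lands on center (1/24, 13/24), radius 1/72
for t2, the 2-step affine chain lands on center (1/24, 1/2), radius 1/60
for t3, the 1-step affine chain lands on center (1/4, 1/4), radius 1/9
for t4, the 1-step affine chain lands on center (-1/2, 1/2), radius 1/10


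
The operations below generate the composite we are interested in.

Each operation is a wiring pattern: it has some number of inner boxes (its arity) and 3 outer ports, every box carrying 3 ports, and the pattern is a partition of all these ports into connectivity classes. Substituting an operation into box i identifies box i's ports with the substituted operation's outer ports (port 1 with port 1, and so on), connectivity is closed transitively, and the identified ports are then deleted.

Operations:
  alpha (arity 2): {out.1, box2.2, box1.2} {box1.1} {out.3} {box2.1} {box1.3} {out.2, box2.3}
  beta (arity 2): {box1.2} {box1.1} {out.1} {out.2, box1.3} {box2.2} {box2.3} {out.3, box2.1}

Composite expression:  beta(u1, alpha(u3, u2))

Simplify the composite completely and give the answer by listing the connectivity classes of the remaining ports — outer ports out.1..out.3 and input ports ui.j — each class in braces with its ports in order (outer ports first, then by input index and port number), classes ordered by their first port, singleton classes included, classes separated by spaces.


{out.1} {out.2, u1.3} {out.3, u2.2, u3.2} {u1.1} {u1.2} {u2.1} {u2.3} {u3.1} {u3.3}

Substituting into beta glues patterns; closure does the rest.
through alpha, on inputs (u3, u2): {out.1, u2.2, u3.2} {out.2, u2.3} {out.3} {u2.1} {u3.1} {u3.3} (out.j = stage outer ports)
through beta, on inputs (u1, u3, u2): {out.1} {out.2, u1.3} {out.3, u2.2, u3.2} {u1.1} {u1.2} {u2.1} {u2.3} {u3.1} {u3.3} (out.j = stage outer ports)
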